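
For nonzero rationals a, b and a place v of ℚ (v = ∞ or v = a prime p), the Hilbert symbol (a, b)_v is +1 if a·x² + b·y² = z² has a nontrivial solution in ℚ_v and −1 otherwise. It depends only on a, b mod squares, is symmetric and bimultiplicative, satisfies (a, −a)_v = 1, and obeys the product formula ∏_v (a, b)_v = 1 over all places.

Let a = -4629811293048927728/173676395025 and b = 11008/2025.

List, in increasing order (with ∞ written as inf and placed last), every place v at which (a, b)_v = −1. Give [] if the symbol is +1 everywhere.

[31, 43]

Mod squares: a ≡ -527, b ≡ 43. Check v ∈ {∞, 2, 3, 5, 7, 17, 19, 23, 29, 31, 43}.
v=7: a=7^-6·(≡3), b=7^0·(≡2) mod 7; (3|7)=-1, (2|7)=+1; (−1)^{-6·0·3}·(-1)^0·(+1)^-6 = +1.
v=19: a=19^2·(≡6), b=19^0·(≡11) mod 19; (6|19)=+1, (11|19)=+1; (−1)^{2·0·9}·(+1)^0·(+1)^2 = +1.
v=5: a=5^-2·(≡2), b=5^-2·(≡3) mod 5; (2|5)=-1, (3|5)=-1; (−1)^{-2·-2·2}·(-1)^-2·(-1)^-2 = +1.
v=∞: -527 < 0 and 43 > 0  ⇒  (a,b)_∞ = +1.
v=43: a=43^4·(≡29), b=43^1·(≡21) mod 43; (29|43)=-1, (21|43)=+1; (−1)^{4·1·21}·(-1)^1·(+1)^4 = -1.
v=17: a=17^1·(≡6), b=17^0·(≡13) mod 17; (6|17)=-1, (13|17)=+1; (−1)^{1·0·8}·(-1)^0·(+1)^1 = +1.
v=31: a=31^1·(≡18), b=31^0·(≡22) mod 31; (18|31)=+1, (22|31)=-1; (−1)^{1·0·15}·(+1)^0·(-1)^1 = -1.
v=2: v_2(a)=4, v_2(b)=8; units ≡ 1, 3 (mod 8); ε·ε+αω+βω = 0·1+4·1+8·0 ≡ 0  ⇒  (a,b)_2 = +1.
v=3: a=3^-10·(≡1), b=3^-4·(≡1) mod 3; (1|3)=+1, (1|3)=+1; (−1)^{-10·-4·1}·(+1)^-4·(+1)^-10 = +1.
v=23: a=23^2·(≡6), b=23^0·(≡14) mod 23; (6|23)=+1, (14|23)=-1; (−1)^{2·0·11}·(+1)^0·(-1)^2 = +1.
v=29: a=29^2·(≡7), b=29^0·(≡14) mod 29; (7|29)=+1, (14|29)=-1; (−1)^{2·0·14}·(+1)^0·(-1)^2 = +1.
Ram(-527, 43) = {31, 43}; no ℚ_31-point on the conic.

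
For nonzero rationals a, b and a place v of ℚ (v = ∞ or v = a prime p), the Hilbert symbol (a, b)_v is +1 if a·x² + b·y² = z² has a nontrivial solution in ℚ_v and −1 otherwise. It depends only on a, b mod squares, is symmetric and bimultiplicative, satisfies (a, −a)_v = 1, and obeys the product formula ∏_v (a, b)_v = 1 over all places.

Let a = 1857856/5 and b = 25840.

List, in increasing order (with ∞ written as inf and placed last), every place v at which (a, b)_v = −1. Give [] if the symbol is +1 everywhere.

(a, b) ≡ (145145, 1615) mod (ℚ^×)²; places V = {2, 5, 7, 11, 13, 17, 19, 29, ∞}.
(a,b)_5: α=-1, u≡1; β=1, v≡3 (mod 5); (1|5)=+1, (3|5)=-1; sign (−1)^0·+1^1·-1^-1 = -1.
(a,b)_7: α=1, u≡2; β=0, v≡3 (mod 7); (2|7)=+1, (3|7)=-1; sign (−1)^0·+1^0·-1^1 = -1.
(a,b)_∞: sgn(145145)=+, sgn(1615)=+, so +1.
(a,b)_11: α=1, u≡7; β=0, v≡1 (mod 11); (7|11)=-1, (1|11)=+1; sign (−1)^0·-1^0·+1^1 = +1.
(a,b)_29: α=1, u≡18; β=0, v≡1 (mod 29); (18|29)=-1, (1|29)=+1; sign (−1)^0·-1^0·+1^1 = +1.
(a,b)_19: α=0, u≡11; β=1, v≡11 (mod 19); (11|19)=+1, (11|19)=+1; sign (−1)^0·+1^1·+1^0 = +1.
(a,b)_2: α=6, β=4; u≡1, v≡7 (mod 8); ε(u)ε(v)=0·1, αω(v)=6·0, βω(u)=4·0; sum ≡ 0  ⇒  +1.
(a,b)_17: α=0, u≡9; β=1, v≡7 (mod 17); (9|17)=+1, (7|17)=-1; sign (−1)^0·+1^1·-1^0 = +1.
(a,b)_13: α=1, u≡11; β=0, v≡9 (mod 13); (11|13)=-1, (9|13)=+1; sign (−1)^0·-1^0·+1^1 = +1.
(145145, 1615 / ℚ) ramifies at {5, 7}: a division algebra.

[5, 7]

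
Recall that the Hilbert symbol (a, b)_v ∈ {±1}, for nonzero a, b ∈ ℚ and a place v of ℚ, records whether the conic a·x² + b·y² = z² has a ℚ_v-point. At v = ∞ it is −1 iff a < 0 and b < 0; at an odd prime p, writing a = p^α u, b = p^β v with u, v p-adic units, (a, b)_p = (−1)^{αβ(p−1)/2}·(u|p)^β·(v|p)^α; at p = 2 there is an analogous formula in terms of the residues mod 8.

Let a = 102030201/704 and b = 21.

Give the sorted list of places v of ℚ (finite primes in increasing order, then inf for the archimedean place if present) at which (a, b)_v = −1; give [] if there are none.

[3, 11]

(a, b) ≡ (11, 21) mod (ℚ^×)²; places V = {2, 3, 7, 11, 13, 37, ∞}.
(a,b)_11: α=-1, u≡1; β=0, v≡10 (mod 11); (1|11)=+1, (10|11)=-1; sign (−1)^0·+1^0·-1^-1 = -1.
(a,b)_2: α=-6, β=0; u≡3, v≡5 (mod 8); ε(u)ε(v)=1·0, αω(v)=-6·1, βω(u)=0·1; sum ≡ 0  ⇒  +1.
(a,b)_37: α=2, u≡11; β=0, v≡21 (mod 37); (11|37)=+1, (21|37)=+1; sign (−1)^0·+1^0·+1^2 = +1.
(a,b)_3: α=2, u≡2; β=1, v≡1 (mod 3); (2|3)=-1, (1|3)=+1; sign (−1)^0·-1^1·+1^2 = -1.
(a,b)_∞: sgn(11)=+, sgn(21)=+, so +1.
(a,b)_7: α=2, u≡2; β=1, v≡3 (mod 7); (2|7)=+1, (3|7)=-1; sign (−1)^0·+1^1·-1^2 = +1.
(a,b)_13: α=2, u≡11; β=0, v≡8 (mod 13); (11|13)=-1, (8|13)=-1; sign (−1)^0·-1^0·-1^2 = +1.
Ram(11, 21) = {3, 11}; no ℚ_3-point on the conic.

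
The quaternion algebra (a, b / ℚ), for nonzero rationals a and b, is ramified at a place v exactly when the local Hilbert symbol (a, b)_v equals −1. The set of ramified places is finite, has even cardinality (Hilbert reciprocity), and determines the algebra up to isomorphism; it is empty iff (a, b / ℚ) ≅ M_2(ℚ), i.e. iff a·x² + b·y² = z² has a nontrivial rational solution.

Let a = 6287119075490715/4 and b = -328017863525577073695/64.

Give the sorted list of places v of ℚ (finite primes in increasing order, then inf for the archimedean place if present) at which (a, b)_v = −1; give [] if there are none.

[5, 31]

(a, b) ≡ (424235, -8855) mod (ℚ^×)²; places V = {2, 3, 5, 7, 11, 17, 23, 31, ∞}.
(a,b)_31: α=3, u≡9; β=4, v≡24 (mod 31); (9|31)=+1, (24|31)=-1; sign (−1)^0·+1^4·-1^3 = -1.
(a,b)_23: α=1, u≡22; β=1, v≡2 (mod 23); (22|23)=-1, (2|23)=+1; sign (−1)^1·-1^1·+1^1 = +1.
(a,b)_∞: sgn(424235)=+, sgn(-8855)=−, so +1.
(a,b)_2: α=-2, β=-6; u≡3, v≡1 (mod 8); ε(u)ε(v)=1·0, αω(v)=-2·0, βω(u)=-6·1; sum ≡ 0  ⇒  +1.
(a,b)_5: α=1, u≡2; β=1, v≡4 (mod 5); (2|5)=-1, (4|5)=+1; sign (−1)^0·-1^1·+1^1 = -1.
(a,b)_3: α=2, u≡2; β=4, v≡1 (mod 3); (2|3)=-1, (1|3)=+1; sign (−1)^0·-1^4·+1^2 = +1.
(a,b)_11: α=2, u≡5; β=3, v≡9 (mod 11); (5|11)=+1, (9|11)=+1; sign (−1)^0·+1^3·+1^2 = +1.
(a,b)_7: α=3, u≡3; β=3, v≡4 (mod 7); (3|7)=-1, (4|7)=+1; sign (−1)^1·-1^3·+1^3 = +1.
(a,b)_17: α=3, u≡13; β=4, v≡15 (mod 17); (13|17)=+1, (15|17)=+1; sign (−1)^0·+1^4·+1^3 = +1.
Ram(424235, -8855) = {5, 31}; no ℚ_5-point on the conic.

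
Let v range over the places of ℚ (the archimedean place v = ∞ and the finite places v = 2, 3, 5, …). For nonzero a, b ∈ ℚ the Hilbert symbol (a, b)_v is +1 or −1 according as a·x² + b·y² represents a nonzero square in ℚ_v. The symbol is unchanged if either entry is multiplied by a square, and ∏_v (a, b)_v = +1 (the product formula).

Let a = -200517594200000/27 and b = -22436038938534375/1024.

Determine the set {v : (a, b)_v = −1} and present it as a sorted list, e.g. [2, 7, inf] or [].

Mod squares: a ≡ -51765, b ≡ -2521695. Check v ∈ {∞, 2, 3, 5, 7, 11, 17, 29, 31}.
v=3: a=3^-3·(≡1), b=3^1·(≡2) mod 3; (1|3)=+1, (2|3)=-1; (−1)^{-3·1·1}·(+1)^1·(-1)^-3 = +1.
v=31: a=31^0·(≡20), b=31^1·(≡29) mod 31; (20|31)=+1, (29|31)=-1; (−1)^{0·1·15}·(+1)^1·(-1)^0 = +1.
v=5: a=5^5·(≡3), b=5^5·(≡1) mod 5; (3|5)=-1, (1|5)=+1; (−1)^{5·5·2}·(-1)^5·(+1)^5 = -1.
v=29: a=29^1·(≡5), b=29^1·(≡24) mod 29; (5|29)=+1, (24|29)=+1; (−1)^{1·1·14}·(+1)^1·(+1)^1 = +1.
v=11: a=11^2·(≡3), b=11^3·(≡7) mod 11; (3|11)=+1, (7|11)=-1; (−1)^{2·3·5}·(+1)^3·(-1)^2 = +1.
v=17: a=17^1·(≡13), b=17^1·(≡10) mod 17; (13|17)=+1, (10|17)=-1; (−1)^{1·1·8}·(+1)^1·(-1)^1 = -1.
v=∞: -51765 < 0 and -2521695 < 0  ⇒  (a,b)_∞ = -1.
v=7: a=7^5·(≡4), b=7^6·(≡5) mod 7; (4|7)=+1, (5|7)=-1; (−1)^{5·6·3}·(+1)^6·(-1)^5 = -1.
v=2: v_2(a)=6, v_2(b)=-10; units ≡ 3, 1 (mod 8); ε·ε+αω+βω = 1·0+6·0+-10·1 ≡ 0  ⇒  (a,b)_2 = +1.
|Ram(-51765, -2521695)| = 4, even; anisotropic at {5, 7, 17, ∞}.

[5, 7, 17, inf]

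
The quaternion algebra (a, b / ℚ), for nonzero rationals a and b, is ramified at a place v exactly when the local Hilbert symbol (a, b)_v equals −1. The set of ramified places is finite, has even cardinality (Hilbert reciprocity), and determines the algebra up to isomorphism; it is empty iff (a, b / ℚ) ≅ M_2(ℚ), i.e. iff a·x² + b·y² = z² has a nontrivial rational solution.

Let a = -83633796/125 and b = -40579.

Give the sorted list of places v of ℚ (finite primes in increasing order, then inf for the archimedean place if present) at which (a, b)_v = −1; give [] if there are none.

[11, 17, 29, inf]

Mod squares: a ≡ -143405, b ≡ -40579. Check v ∈ {∞, 2, 3, 5, 7, 11, 17, 23, 29, 31, 43}.
v=∞: -143405 < 0 and -40579 < 0  ⇒  (a,b)_∞ = -1.
v=29: a=29^1·(≡14), b=29^0·(≡21) mod 29; (14|29)=-1, (21|29)=-1; (−1)^{1·0·14}·(-1)^0·(-1)^1 = -1.
v=11: a=11^0·(≡10), b=11^1·(≡7) mod 11; (10|11)=-1, (7|11)=-1; (−1)^{0·1·5}·(-1)^1·(-1)^0 = -1.
v=31: a=31^0·(≡19), b=31^1·(≡24) mod 31; (19|31)=+1, (24|31)=-1; (−1)^{0·1·15}·(+1)^1·(-1)^0 = +1.
v=7: a=7^0·(≡1), b=7^1·(≡6) mod 7; (1|7)=+1, (6|7)=-1; (−1)^{0·1·3}·(+1)^1·(-1)^0 = +1.
v=5: a=5^-3·(≡4), b=5^0·(≡1) mod 5; (4|5)=+1, (1|5)=+1; (−1)^{-3·0·2}·(+1)^0·(+1)^-3 = +1.
v=23: a=23^1·(≡14), b=23^0·(≡16) mod 23; (14|23)=-1, (16|23)=+1; (−1)^{1·0·11}·(-1)^0·(+1)^1 = +1.
v=43: a=43^1·(≡42), b=43^0·(≡13) mod 43; (42|43)=-1, (13|43)=+1; (−1)^{1·0·21}·(-1)^0·(+1)^1 = +1.
v=2: v_2(a)=2, v_2(b)=0; units ≡ 3, 5 (mod 8); ε·ε+αω+βω = 1·0+2·1+0·1 ≡ 0  ⇒  (a,b)_2 = +1.
v=3: a=3^6·(≡1), b=3^0·(≡2) mod 3; (1|3)=+1, (2|3)=-1; (−1)^{6·0·1}·(+1)^0·(-1)^6 = +1.
v=17: a=17^0·(≡14), b=17^1·(≡10) mod 17; (14|17)=-1, (10|17)=-1; (−1)^{0·1·8}·(-1)^1·(-1)^0 = -1.
Ram(-143405, -40579) = {11, 17, 29, ∞}; no ℚ_11-point on the conic.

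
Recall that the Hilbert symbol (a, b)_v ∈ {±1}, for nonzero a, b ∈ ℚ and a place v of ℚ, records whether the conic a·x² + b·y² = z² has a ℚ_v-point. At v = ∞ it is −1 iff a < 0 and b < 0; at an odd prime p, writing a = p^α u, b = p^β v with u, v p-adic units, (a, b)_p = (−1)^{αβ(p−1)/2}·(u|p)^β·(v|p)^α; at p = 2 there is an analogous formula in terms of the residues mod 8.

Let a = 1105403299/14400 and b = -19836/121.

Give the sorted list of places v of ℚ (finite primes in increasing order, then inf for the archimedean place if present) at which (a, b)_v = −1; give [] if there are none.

Mod squares: a ≡ 62491, b ≡ -551. Check v ∈ {∞, 2, 3, 5, 7, 11, 13, 19, 23, 29}.
v=7: a=7^2·(≡1), b=7^0·(≡1) mod 7; (1|7)=+1, (1|7)=+1; (−1)^{2·0·3}·(+1)^0·(+1)^2 = +1.
v=5: a=5^-2·(≡4), b=5^0·(≡4) mod 5; (4|5)=+1, (4|5)=+1; (−1)^{-2·0·2}·(+1)^0·(+1)^-2 = +1.
v=11: a=11^1·(≡5), b=11^-2·(≡8) mod 11; (5|11)=+1, (8|11)=-1; (−1)^{1·-2·5}·(+1)^-2·(-1)^1 = -1.
v=19: a=19^3·(≡8), b=19^1·(≡11) mod 19; (8|19)=-1, (11|19)=+1; (−1)^{3·1·9}·(-1)^1·(+1)^3 = +1.
v=13: a=13^1·(≡10), b=13^0·(≡7) mod 13; (10|13)=+1, (7|13)=-1; (−1)^{1·0·6}·(+1)^0·(-1)^1 = -1.
v=3: a=3^-2·(≡1), b=3^2·(≡1) mod 3; (1|3)=+1, (1|3)=+1; (−1)^{-2·2·1}·(+1)^2·(+1)^-2 = +1.
v=23: a=23^1·(≡3), b=23^0·(≡6) mod 23; (3|23)=+1, (6|23)=+1; (−1)^{1·0·11}·(+1)^0·(+1)^1 = +1.
v=2: v_2(a)=-6, v_2(b)=2; units ≡ 3, 1 (mod 8); ε·ε+αω+βω = 1·0+-6·0+2·1 ≡ 0  ⇒  (a,b)_2 = +1.
v=∞: 62491 > 0 and -551 < 0  ⇒  (a,b)_∞ = +1.
v=29: a=29^0·(≡22), b=29^1·(≡14) mod 29; (22|29)=+1, (14|29)=-1; (−1)^{0·1·14}·(+1)^1·(-1)^0 = +1.
|Ram(62491, -551)| = 2, even; anisotropic at {11, 13}.

[11, 13]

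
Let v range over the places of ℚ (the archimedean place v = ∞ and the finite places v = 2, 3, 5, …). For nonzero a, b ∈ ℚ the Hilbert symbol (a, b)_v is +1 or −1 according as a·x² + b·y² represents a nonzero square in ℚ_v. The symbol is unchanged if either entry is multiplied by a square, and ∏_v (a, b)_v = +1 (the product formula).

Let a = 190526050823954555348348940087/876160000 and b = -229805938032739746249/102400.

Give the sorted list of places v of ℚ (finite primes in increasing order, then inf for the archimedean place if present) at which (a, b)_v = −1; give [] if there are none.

(a, b) ≡ (12903, -2001) mod (ℚ^×)²; places V = {2, 3, 5, 11, 13, 17, 19, 23, 29, 37, ∞}.
(a,b)_∞: sgn(12903)=+, sgn(-2001)=−, so +1.
(a,b)_11: α=5, u≡6; β=4, v≡1 (mod 11); (6|11)=-1, (1|11)=+1; sign (−1)^0·-1^4·+1^5 = +1.
(a,b)_29: α=4, u≡3; β=3, v≡10 (mod 29); (3|29)=-1, (10|29)=-1; sign (−1)^0·-1^3·-1^4 = -1.
(a,b)_5: α=-4, u≡2; β=-2, v≡1 (mod 5); (2|5)=-1, (1|5)=+1; sign (−1)^0·-1^-2·+1^-4 = +1.
(a,b)_19: α=2, u≡15; β=2, v≡13 (mod 19); (15|19)=-1, (13|19)=-1; sign (−1)^0·-1^2·-1^2 = +1.
(a,b)_23: α=5, u≡8; β=3, v≡11 (mod 23); (8|23)=+1, (11|23)=-1; sign (−1)^1·+1^3·-1^5 = +1.
(a,b)_13: α=2, u≡6; β=2, v≡3 (mod 13); (6|13)=-1, (3|13)=+1; sign (−1)^0·-1^2·+1^2 = +1.
(a,b)_2: α=-10, β=-12; u≡7, v≡7 (mod 8); ε(u)ε(v)=1·1, αω(v)=-10·0, βω(u)=-12·0; sum ≡ 1  ⇒  -1.
(a,b)_3: α=1, u≡2; β=1, v≡2 (mod 3); (2|3)=-1, (2|3)=-1; sign (−1)^1·-1^1·-1^1 = -1.
(a,b)_37: α=-2, u≡1; β=0, v≡7 (mod 37); (1|37)=+1, (7|37)=+1; sign (−1)^0·+1^0·+1^-2 = +1.
(a,b)_17: α=5, u≡5; β=2, v≡7 (mod 17); (5|17)=-1, (7|17)=-1; sign (−1)^0·-1^2·-1^5 = -1.
Ram(12903, -2001) = {2, 3, 17, 29}; no ℚ_2-point on the conic.

[2, 3, 17, 29]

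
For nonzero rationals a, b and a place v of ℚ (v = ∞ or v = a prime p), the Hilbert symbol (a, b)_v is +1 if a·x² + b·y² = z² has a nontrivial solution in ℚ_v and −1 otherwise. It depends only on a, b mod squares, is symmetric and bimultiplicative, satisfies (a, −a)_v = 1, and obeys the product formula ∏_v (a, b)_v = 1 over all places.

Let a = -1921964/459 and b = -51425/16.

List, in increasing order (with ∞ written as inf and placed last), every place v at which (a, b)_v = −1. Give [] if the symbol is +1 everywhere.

[2, inf]

(a, b) ≡ (-561, -17) mod (ℚ^×)²; places V = {2, 3, 5, 11, 17, 19, ∞}.
(a,b)_19: α=2, u≡5; β=0, v≡10 (mod 19); (5|19)=+1, (10|19)=-1; sign (−1)^0·+1^0·-1^2 = +1.
(a,b)_11: α=3, u≡1; β=2, v≡3 (mod 11); (1|11)=+1, (3|11)=+1; sign (−1)^0·+1^2·+1^3 = +1.
(a,b)_3: α=-3, u≡2; β=0, v≡1 (mod 3); (2|3)=-1, (1|3)=+1; sign (−1)^0·-1^0·+1^-3 = +1.
(a,b)_17: α=-1, u≡9; β=1, v≡16 (mod 17); (9|17)=+1, (16|17)=+1; sign (−1)^0·+1^1·+1^-1 = +1.
(a,b)_∞: sgn(-561)=−, sgn(-17)=−, so -1.
(a,b)_5: α=0, u≡4; β=2, v≡3 (mod 5); (4|5)=+1, (3|5)=-1; sign (−1)^0·+1^2·-1^0 = +1.
(a,b)_2: α=2, β=-4; u≡7, v≡7 (mod 8); ε(u)ε(v)=1·1, αω(v)=2·0, βω(u)=-4·0; sum ≡ 1  ⇒  -1.
|Ram(-561, -17)| = 2, even; anisotropic at {2, ∞}.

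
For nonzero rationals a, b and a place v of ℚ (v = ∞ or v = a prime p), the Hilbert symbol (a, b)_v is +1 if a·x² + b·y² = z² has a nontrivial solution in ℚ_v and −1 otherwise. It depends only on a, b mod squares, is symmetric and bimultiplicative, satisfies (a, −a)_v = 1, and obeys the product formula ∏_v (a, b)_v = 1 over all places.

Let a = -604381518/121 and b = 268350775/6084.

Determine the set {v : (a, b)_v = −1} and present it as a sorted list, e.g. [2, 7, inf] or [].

(a, b) ≡ (-397358, 88711) mod (ℚ^×)²; places V = {2, 3, 5, 7, 11, 13, 17, 19, 23, 29, 31, ∞}.
(a,b)_3: α=2, u≡1; β=-2, v≡1 (mod 3); (1|3)=+1, (1|3)=+1; sign (−1)^0·+1^-2·+1^2 = +1.
(a,b)_13: α=3, u≡3; β=-2, v≡3 (mod 13); (3|13)=+1, (3|13)=+1; sign (−1)^0·+1^-2·+1^3 = +1.
(a,b)_∞: sgn(-397358)=−, sgn(88711)=+, so +1.
(a,b)_23: α=0, u≡18; β=1, v≡16 (mod 23); (18|23)=+1, (16|23)=+1; sign (−1)^0·+1^1·+1^0 = +1.
(a,b)_11: α=-2, u≡7; β=2, v≡10 (mod 11); (7|11)=-1, (10|11)=-1; sign (−1)^0·-1^2·-1^-2 = +1.
(a,b)_7: α=0, u≡4; β=1, v≡3 (mod 7); (4|7)=+1, (3|7)=-1; sign (−1)^0·+1^1·-1^0 = +1.
(a,b)_31: α=1, u≡10; β=0, v≡14 (mod 31); (10|31)=+1, (14|31)=+1; sign (−1)^0·+1^0·+1^1 = +1.
(a,b)_2: α=1, β=-2; u≡1, v≡7 (mod 8); ε(u)ε(v)=0·1, αω(v)=1·0, βω(u)=-2·0; sum ≡ 0  ⇒  +1.
(a,b)_5: α=0, u≡2; β=2, v≡4 (mod 5); (2|5)=-1, (4|5)=+1; sign (−1)^0·-1^2·+1^0 = +1.
(a,b)_19: α=0, u≡12; β=1, v≡14 (mod 19); (12|19)=-1, (14|19)=-1; sign (−1)^0·-1^1·-1^0 = -1.
(a,b)_17: α=1, u≡4; β=0, v≡11 (mod 17); (4|17)=+1, (11|17)=-1; sign (−1)^0·+1^0·-1^1 = -1.
(a,b)_29: α=1, u≡10; β=1, v≡8 (mod 29); (10|29)=-1, (8|29)=-1; sign (−1)^0·-1^1·-1^1 = +1.
Ram(-397358, 88711) = {17, 19}; no ℚ_17-point on the conic.

[17, 19]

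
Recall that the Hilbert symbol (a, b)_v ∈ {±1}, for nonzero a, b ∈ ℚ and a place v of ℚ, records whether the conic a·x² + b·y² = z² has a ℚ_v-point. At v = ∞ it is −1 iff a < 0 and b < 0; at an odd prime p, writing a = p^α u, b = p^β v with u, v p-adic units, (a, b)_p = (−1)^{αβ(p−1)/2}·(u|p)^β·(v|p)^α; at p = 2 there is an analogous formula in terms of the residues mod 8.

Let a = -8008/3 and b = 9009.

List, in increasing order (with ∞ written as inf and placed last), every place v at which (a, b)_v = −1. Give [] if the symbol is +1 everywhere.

[3, 7, 11, 13]

Mod squares: a ≡ -6006, b ≡ 1001. Check v ∈ {∞, 2, 3, 7, 11, 13}.
v=13: a=13^1·(≡7), b=13^1·(≡4) mod 13; (7|13)=-1, (4|13)=+1; (−1)^{1·1·6}·(-1)^1·(+1)^1 = -1.
v=11: a=11^1·(≡3), b=11^1·(≡5) mod 11; (3|11)=+1, (5|11)=+1; (−1)^{1·1·5}·(+1)^1·(+1)^1 = -1.
v=3: a=3^-1·(≡2), b=3^2·(≡2) mod 3; (2|3)=-1, (2|3)=-1; (−1)^{-1·2·1}·(-1)^2·(-1)^-1 = -1.
v=∞: -6006 < 0 and 1001 > 0  ⇒  (a,b)_∞ = +1.
v=7: a=7^1·(≡6), b=7^1·(≡6) mod 7; (6|7)=-1, (6|7)=-1; (−1)^{1·1·3}·(-1)^1·(-1)^1 = -1.
v=2: v_2(a)=3, v_2(b)=0; units ≡ 5, 1 (mod 8); ε·ε+αω+βω = 0·0+3·0+0·1 ≡ 0  ⇒  (a,b)_2 = +1.
(-6006, 1001 / ℚ) ramifies at {3, 7, 11, 13}: a division algebra.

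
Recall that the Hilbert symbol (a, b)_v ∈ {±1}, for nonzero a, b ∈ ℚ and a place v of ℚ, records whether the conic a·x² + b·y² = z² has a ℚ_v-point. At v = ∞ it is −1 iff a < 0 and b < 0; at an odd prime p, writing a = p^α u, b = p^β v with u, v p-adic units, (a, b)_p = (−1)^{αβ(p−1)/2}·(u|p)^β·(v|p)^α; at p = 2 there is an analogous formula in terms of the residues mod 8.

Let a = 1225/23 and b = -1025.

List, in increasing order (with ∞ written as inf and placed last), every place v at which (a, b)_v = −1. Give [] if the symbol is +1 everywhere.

[2, 23]

(a, b) ≡ (23, -41) mod (ℚ^×)²; places V = {2, 5, 7, 23, 41, ∞}.
(a,b)_7: α=2, u≡2; β=0, v≡4 (mod 7); (2|7)=+1, (4|7)=+1; sign (−1)^0·+1^0·+1^2 = +1.
(a,b)_5: α=2, u≡3; β=2, v≡4 (mod 5); (3|5)=-1, (4|5)=+1; sign (−1)^0·-1^2·+1^2 = +1.
(a,b)_2: α=0, β=0; u≡7, v≡7 (mod 8); ε(u)ε(v)=1·1, αω(v)=0·0, βω(u)=0·0; sum ≡ 1  ⇒  -1.
(a,b)_41: α=0, u≡39; β=1, v≡16 (mod 41); (39|41)=+1, (16|41)=+1; sign (−1)^0·+1^1·+1^0 = +1.
(a,b)_23: α=-1, u≡6; β=0, v≡10 (mod 23); (6|23)=+1, (10|23)=-1; sign (−1)^0·+1^0·-1^-1 = -1.
(a,b)_∞: sgn(23)=+, sgn(-41)=−, so +1.
(23, -41 / ℚ) ramifies at {2, 23}: a division algebra.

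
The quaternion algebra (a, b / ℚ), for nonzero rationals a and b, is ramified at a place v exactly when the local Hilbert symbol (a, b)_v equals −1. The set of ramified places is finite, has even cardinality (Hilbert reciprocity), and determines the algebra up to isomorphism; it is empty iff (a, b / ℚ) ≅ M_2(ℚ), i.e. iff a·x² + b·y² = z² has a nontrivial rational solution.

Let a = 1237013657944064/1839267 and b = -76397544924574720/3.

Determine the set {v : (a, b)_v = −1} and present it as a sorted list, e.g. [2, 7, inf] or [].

[3, 5, 19, 41]

(a, b) ≡ (18942, -3135) mod (ℚ^×)²; places V = {2, 3, 5, 7, 11, 13, 19, 29, 41, ∞}.
(a,b)_7: α=3, u≡2; β=6, v≡4 (mod 7); (2|7)=+1, (4|7)=+1; sign (−1)^0·+1^6·+1^3 = +1.
(a,b)_2: α=17, β=10; u≡7, v≡1 (mod 8); ε(u)ε(v)=1·0, αω(v)=17·0, βω(u)=10·0; sum ≡ 0  ⇒  +1.
(a,b)_∞: sgn(18942)=+, sgn(-3135)=−, so +1.
(a,b)_19: α=2, u≡10; β=3, v≡7 (mod 19); (10|19)=-1, (7|19)=+1; sign (−1)^0·-1^3·+1^2 = -1.
(a,b)_13: α=2, u≡9; β=0, v≡8 (mod 13); (9|13)=+1, (8|13)=-1; sign (−1)^0·+1^0·-1^2 = +1.
(a,b)_11: α=1, u≡6; β=1, v≡3 (mod 11); (6|11)=-1, (3|11)=+1; sign (−1)^1·-1^1·+1^1 = +1.
(a,b)_5: α=0, u≡2; β=1, v≡2 (mod 5); (2|5)=-1, (2|5)=-1; sign (−1)^0·-1^1·-1^0 = -1.
(a,b)_3: α=-7, u≡2; β=-1, v≡2 (mod 3); (2|3)=-1, (2|3)=-1; sign (−1)^1·-1^-1·-1^-7 = -1.
(a,b)_29: α=-2, u≡23; β=0, v≡18 (mod 29); (23|29)=+1, (18|29)=-1; sign (−1)^0·+1^0·-1^-2 = +1.
(a,b)_41: α=1, u≡11; β=2, v≡13 (mod 41); (11|41)=-1, (13|41)=-1; sign (−1)^0·-1^2·-1^1 = -1.
Ram(18942, -3135) = {3, 5, 19, 41}; no ℚ_3-point on the conic.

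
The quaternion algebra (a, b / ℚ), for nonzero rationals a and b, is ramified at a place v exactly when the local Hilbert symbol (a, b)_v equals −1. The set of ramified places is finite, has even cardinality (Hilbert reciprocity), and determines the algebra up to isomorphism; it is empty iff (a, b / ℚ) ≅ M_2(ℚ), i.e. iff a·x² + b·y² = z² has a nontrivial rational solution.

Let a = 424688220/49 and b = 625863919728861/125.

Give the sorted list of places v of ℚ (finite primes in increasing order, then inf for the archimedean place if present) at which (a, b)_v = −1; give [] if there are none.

[11, 17, 29, 37]

(a, b) ≡ (97495, 81345) mod (ℚ^×)²; places V = {2, 3, 5, 7, 11, 17, 19, 29, 31, 37, ∞}.
(a,b)_17: α=1, u≡5; β=1, v≡8 (mod 17); (5|17)=-1, (8|17)=+1; sign (−1)^0·-1^1·+1^1 = -1.
(a,b)_11: α=2, u≡10; β=1, v≡9 (mod 11); (10|11)=-1, (9|11)=+1; sign (−1)^0·-1^1·+1^2 = -1.
(a,b)_3: α=2, u≡1; β=5, v≡1 (mod 3); (1|3)=+1, (1|3)=+1; sign (−1)^0·+1^5·+1^2 = +1.
(a,b)_29: α=0, u≡2; β=1, v≡8 (mod 29); (2|29)=-1, (8|29)=-1; sign (−1)^0·-1^1·-1^0 = -1.
(a,b)_2: α=2, β=0; u≡7, v≡1 (mod 8); ε(u)ε(v)=1·0, αω(v)=2·0, βω(u)=0·0; sum ≡ 0  ⇒  +1.
(a,b)_5: α=1, u≡1; β=-3, v≡1 (mod 5); (1|5)=+1, (1|5)=+1; sign (−1)^0·+1^-3·+1^1 = +1.
(a,b)_7: α=-2, u≡5; β=0, v≡5 (mod 7); (5|7)=-1, (5|7)=-1; sign (−1)^0·-1^0·-1^-2 = +1.
(a,b)_19: α=0, u≡1; β=2, v≡6 (mod 19); (1|19)=+1, (6|19)=+1; sign (−1)^0·+1^2·+1^0 = +1.
(a,b)_37: α=1, u≡18; β=2, v≡6 (mod 37); (18|37)=-1, (6|37)=-1; sign (−1)^0·-1^2·-1^1 = -1.
(a,b)_31: α=1, u≡9; β=2, v≡8 (mod 31); (9|31)=+1, (8|31)=+1; sign (−1)^0·+1^2·+1^1 = +1.
(a,b)_∞: sgn(97495)=+, sgn(81345)=+, so +1.
|Ram(97495, 81345)| = 4, even; anisotropic at {11, 17, 29, 37}.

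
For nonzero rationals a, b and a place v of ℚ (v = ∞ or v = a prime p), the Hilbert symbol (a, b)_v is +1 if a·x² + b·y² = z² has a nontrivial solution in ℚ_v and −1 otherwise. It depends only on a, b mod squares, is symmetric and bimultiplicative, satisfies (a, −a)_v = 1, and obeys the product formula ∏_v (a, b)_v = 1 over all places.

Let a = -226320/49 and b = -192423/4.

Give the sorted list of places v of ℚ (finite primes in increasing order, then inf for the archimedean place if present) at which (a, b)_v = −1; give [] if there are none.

[5, inf]

Mod squares: a ≡ -14145, b ≡ -3927. Check v ∈ {∞, 2, 3, 5, 7, 11, 17, 23, 41}.
v=17: a=17^0·(≡8), b=17^1·(≡5) mod 17; (8|17)=+1, (5|17)=-1; (−1)^{0·1·8}·(+1)^1·(-1)^0 = +1.
v=41: a=41^1·(≡7), b=41^0·(≡18) mod 41; (7|41)=-1, (18|41)=+1; (−1)^{1·0·20}·(-1)^0·(+1)^1 = +1.
v=∞: -14145 < 0 and -3927 < 0  ⇒  (a,b)_∞ = -1.
v=2: v_2(a)=4, v_2(b)=-2; units ≡ 7, 1 (mod 8); ε·ε+αω+βω = 1·0+4·0+-2·0 ≡ 0  ⇒  (a,b)_2 = +1.
v=7: a=7^-2·(≡4), b=7^3·(≡5) mod 7; (4|7)=+1, (5|7)=-1; (−1)^{-2·3·3}·(+1)^3·(-1)^-2 = +1.
v=11: a=11^0·(≡1), b=11^1·(≡2) mod 11; (1|11)=+1, (2|11)=-1; (−1)^{0·1·5}·(+1)^1·(-1)^0 = +1.
v=3: a=3^1·(≡1), b=3^1·(≡2) mod 3; (1|3)=+1, (2|3)=-1; (−1)^{1·1·1}·(+1)^1·(-1)^1 = +1.
v=23: a=23^1·(≡9), b=23^0·(≡16) mod 23; (9|23)=+1, (16|23)=+1; (−1)^{1·0·11}·(+1)^0·(+1)^1 = +1.
v=5: a=5^1·(≡4), b=5^0·(≡3) mod 5; (4|5)=+1, (3|5)=-1; (−1)^{1·0·2}·(+1)^0·(-1)^1 = -1.
(-14145, -3927 / ℚ) ramifies at {5, ∞}: a division algebra.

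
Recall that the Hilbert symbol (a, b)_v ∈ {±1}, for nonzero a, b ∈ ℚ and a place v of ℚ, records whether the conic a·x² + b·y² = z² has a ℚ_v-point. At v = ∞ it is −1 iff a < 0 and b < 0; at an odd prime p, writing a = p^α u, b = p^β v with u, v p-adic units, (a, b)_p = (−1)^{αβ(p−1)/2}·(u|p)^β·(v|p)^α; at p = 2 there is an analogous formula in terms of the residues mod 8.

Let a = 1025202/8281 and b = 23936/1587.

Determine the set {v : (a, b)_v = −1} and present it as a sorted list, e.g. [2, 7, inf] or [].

[11, 17]

Mod squares: a ≡ 1938, b ≡ 1122. Check v ∈ {∞, 2, 3, 7, 11, 13, 17, 19, 23}.
v=2: v_2(a)=1, v_2(b)=7; units ≡ 1, 1 (mod 8); ε·ε+αω+βω = 0·0+1·0+7·0 ≡ 0  ⇒  (a,b)_2 = +1.
v=13: a=13^-2·(≡10), b=13^0·(≡3) mod 13; (10|13)=+1, (3|13)=+1; (−1)^{-2·0·6}·(+1)^0·(+1)^-2 = +1.
v=∞: 1938 > 0 and 1122 > 0  ⇒  (a,b)_∞ = +1.
v=19: a=19^1·(≡7), b=19^0·(≡11) mod 19; (7|19)=+1, (11|19)=+1; (−1)^{1·0·9}·(+1)^0·(+1)^1 = +1.
v=23: a=23^2·(≡6), b=23^-2·(≡13) mod 23; (6|23)=+1, (13|23)=+1; (−1)^{2·-2·11}·(+1)^-2·(+1)^2 = +1.
v=3: a=3^1·(≡1), b=3^-1·(≡2) mod 3; (1|3)=+1, (2|3)=-1; (−1)^{1·-1·1}·(+1)^-1·(-1)^1 = +1.
v=7: a=7^-2·(≡3), b=7^0·(≡2) mod 7; (3|7)=-1, (2|7)=+1; (−1)^{-2·0·3}·(-1)^0·(+1)^-2 = +1.
v=17: a=17^1·(≡12), b=17^1·(≡8) mod 17; (12|17)=-1, (8|17)=+1; (−1)^{1·1·8}·(-1)^1·(+1)^1 = -1.
v=11: a=11^0·(≡10), b=11^1·(≡3) mod 11; (10|11)=-1, (3|11)=+1; (−1)^{0·1·5}·(-1)^1·(+1)^0 = -1.
Ram(1938, 1122) = {11, 17}; no ℚ_11-point on the conic.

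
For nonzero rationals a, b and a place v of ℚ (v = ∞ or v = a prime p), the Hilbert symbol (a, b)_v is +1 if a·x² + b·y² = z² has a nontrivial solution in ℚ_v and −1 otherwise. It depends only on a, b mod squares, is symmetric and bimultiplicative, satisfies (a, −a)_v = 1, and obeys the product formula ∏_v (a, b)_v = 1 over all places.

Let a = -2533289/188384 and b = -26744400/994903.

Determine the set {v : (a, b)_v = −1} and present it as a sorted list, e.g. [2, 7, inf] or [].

Mod squares: a ≡ -35466046, b ≡ -52003. Check v ∈ {∞, 2, 3, 5, 7, 11, 13, 17, 19, 23, 29, 31}.
v=3: a=3^0·(≡2), b=3^2·(≡2) mod 3; (2|3)=-1, (2|3)=-1; (−1)^{0·2·1}·(-1)^2·(-1)^0 = +1.
v=11: a=11^1·(≡7), b=11^0·(≡4) mod 11; (7|11)=-1, (4|11)=+1; (−1)^{1·0·5}·(-1)^0·(+1)^1 = +1.
v=31: a=31^1·(≡1), b=31^0·(≡27) mod 31; (1|31)=+1, (27|31)=-1; (−1)^{1·0·15}·(+1)^0·(-1)^1 = -1.
v=2: v_2(a)=-5, v_2(b)=4; units ≡ 1, 5 (mod 8); ε·ε+αω+βω = 0·0+-5·1+4·0 ≡ 1  ⇒  (a,b)_2 = -1.
v=5: a=5^0·(≡4), b=5^2·(≡3) mod 5; (4|5)=+1, (3|5)=-1; (−1)^{0·2·2}·(+1)^2·(-1)^0 = +1.
v=23: a=23^1·(≡20), b=23^1·(≡13) mod 23; (20|23)=-1, (13|23)=+1; (−1)^{1·1·11}·(-1)^1·(+1)^1 = +1.
v=29: a=29^-2·(≡21), b=29^-2·(≡13) mod 29; (21|29)=-1, (13|29)=+1; (−1)^{-2·-2·14}·(-1)^-2·(+1)^-2 = +1.
v=19: a=19^1·(≡8), b=19^1·(≡12) mod 19; (8|19)=-1, (12|19)=-1; (−1)^{1·1·9}·(-1)^1·(-1)^1 = -1.
v=∞: -35466046 < 0 and -52003 < 0  ⇒  (a,b)_∞ = -1.
v=7: a=7^-1·(≡1), b=7^-1·(≡3) mod 7; (1|7)=+1, (3|7)=-1; (−1)^{-1·-1·3}·(+1)^-1·(-1)^-1 = +1.
v=13: a=13^0·(≡8), b=13^-2·(≡10) mod 13; (8|13)=-1, (10|13)=+1; (−1)^{0·-2·6}·(-1)^-2·(+1)^0 = +1.
v=17: a=17^1·(≡8), b=17^1·(≡4) mod 17; (8|17)=+1, (4|17)=+1; (−1)^{1·1·8}·(+1)^1·(+1)^1 = +1.
Ram(-35466046, -52003) = {2, 19, 31, ∞}; no ℚ_2-point on the conic.

[2, 19, 31, inf]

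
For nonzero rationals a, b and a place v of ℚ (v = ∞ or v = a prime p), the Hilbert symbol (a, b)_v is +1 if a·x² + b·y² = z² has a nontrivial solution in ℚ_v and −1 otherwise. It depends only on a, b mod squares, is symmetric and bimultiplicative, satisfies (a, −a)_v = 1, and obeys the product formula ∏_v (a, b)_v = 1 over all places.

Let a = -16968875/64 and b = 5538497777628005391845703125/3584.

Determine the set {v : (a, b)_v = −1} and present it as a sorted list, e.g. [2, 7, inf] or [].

[2, 5, 7, 11, 23, 41]

Mod squares: a ≡ -678755, b ≡ 456723190. Check v ∈ {∞, 2, 5, 7, 11, 17, 23, 37, 41, 43}.
v=11: a=11^1·(≡9), b=11^3·(≡9) mod 11; (9|11)=+1, (9|11)=+1; (−1)^{1·3·5}·(+1)^3·(+1)^1 = -1.
v=41: a=41^1·(≡8), b=41^3·(≡12) mod 41; (8|41)=+1, (12|41)=-1; (−1)^{1·3·20}·(+1)^3·(-1)^1 = -1.
v=2: v_2(a)=-6, v_2(b)=-9; units ≡ 5, 3 (mod 8); ε·ε+αω+βω = 0·1+-6·1+-9·1 ≡ 1  ⇒  (a,b)_2 = -1.
v=∞: -678755 < 0 and 456723190 > 0  ⇒  (a,b)_∞ = +1.
v=5: a=5^3·(≡1), b=5^13·(≡3) mod 5; (1|5)=+1, (3|5)=-1; (−1)^{3·13·2}·(+1)^13·(-1)^3 = -1.
v=37: a=37^0·(≡12), b=37^1·(≡9) mod 37; (12|37)=+1, (9|37)=+1; (−1)^{0·1·18}·(+1)^1·(+1)^0 = +1.
v=7: a=7^1·(≡3), b=7^-1·(≡3) mod 7; (3|7)=-1, (3|7)=-1; (−1)^{1·-1·3}·(-1)^-1·(-1)^1 = -1.
v=23: a=23^0·(≡10), b=23^1·(≡14) mod 23; (10|23)=-1, (14|23)=-1; (−1)^{0·1·11}·(-1)^1·(-1)^0 = -1.
v=43: a=43^1·(≡28), b=43^4·(≡41) mod 43; (28|43)=-1, (41|43)=+1; (−1)^{1·4·21}·(-1)^4·(+1)^1 = +1.
v=17: a=17^0·(≡9), b=17^1·(≡15) mod 17; (9|17)=+1, (15|17)=+1; (−1)^{0·1·8}·(+1)^1·(+1)^0 = +1.
(-678755, 456723190 / ℚ) ramifies at {2, 5, 7, 11, 23, 41}: a division algebra.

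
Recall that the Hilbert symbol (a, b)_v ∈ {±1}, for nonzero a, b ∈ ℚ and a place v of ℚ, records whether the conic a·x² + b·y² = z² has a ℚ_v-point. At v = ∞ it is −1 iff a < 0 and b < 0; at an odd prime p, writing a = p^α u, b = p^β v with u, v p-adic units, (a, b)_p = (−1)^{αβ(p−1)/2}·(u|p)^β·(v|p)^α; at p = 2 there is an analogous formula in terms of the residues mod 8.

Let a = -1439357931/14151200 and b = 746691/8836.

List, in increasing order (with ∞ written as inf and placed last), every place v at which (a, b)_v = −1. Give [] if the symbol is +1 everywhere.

Mod squares: a ≡ -22, b ≡ 51. Check v ∈ {∞, 2, 3, 5, 7, 11, 17, 19, 31, 41, 47}.
v=19: a=19^-2·(≡9), b=19^0·(≡10) mod 19; (9|19)=+1, (10|19)=-1; (−1)^{-2·0·9}·(+1)^0·(-1)^-2 = +1.
v=7: a=7^-2·(≡3), b=7^0·(≡4) mod 7; (3|7)=-1, (4|7)=+1; (−1)^{-2·0·3}·(-1)^0·(+1)^-2 = +1.
v=41: a=41^2·(≡22), b=41^0·(≡39) mod 41; (22|41)=-1, (39|41)=+1; (−1)^{2·0·20}·(-1)^0·(+1)^2 = +1.
v=3: a=3^4·(≡2), b=3^1·(≡2) mod 3; (2|3)=-1, (2|3)=-1; (−1)^{4·1·1}·(-1)^1·(-1)^4 = -1.
v=31: a=31^2·(≡18), b=31^0·(≡25) mod 31; (18|31)=+1, (25|31)=+1; (−1)^{2·0·15}·(+1)^0·(+1)^2 = +1.
v=5: a=5^-2·(≡3), b=5^0·(≡1) mod 5; (3|5)=-1, (1|5)=+1; (−1)^{-2·0·2}·(-1)^0·(+1)^-2 = +1.
v=17: a=17^0·(≡14), b=17^1·(≡14) mod 17; (14|17)=-1, (14|17)=-1; (−1)^{0·1·8}·(-1)^1·(-1)^0 = -1.
v=2: v_2(a)=-5, v_2(b)=-2; units ≡ 5, 3 (mod 8); ε·ε+αω+βω = 0·1+-5·1+-2·1 ≡ 1  ⇒  (a,b)_2 = -1.
v=∞: -22 < 0 and 51 > 0  ⇒  (a,b)_∞ = +1.
v=11: a=11^1·(≡4), b=11^4·(≡6) mod 11; (4|11)=+1, (6|11)=-1; (−1)^{1·4·5}·(+1)^4·(-1)^1 = -1.
v=47: a=47^0·(≡6), b=47^-2·(≡24) mod 47; (6|47)=+1, (24|47)=+1; (−1)^{0·-2·23}·(+1)^-2·(+1)^0 = +1.
Ram(-22, 51) = {2, 3, 11, 17}; no ℚ_2-point on the conic.

[2, 3, 11, 17]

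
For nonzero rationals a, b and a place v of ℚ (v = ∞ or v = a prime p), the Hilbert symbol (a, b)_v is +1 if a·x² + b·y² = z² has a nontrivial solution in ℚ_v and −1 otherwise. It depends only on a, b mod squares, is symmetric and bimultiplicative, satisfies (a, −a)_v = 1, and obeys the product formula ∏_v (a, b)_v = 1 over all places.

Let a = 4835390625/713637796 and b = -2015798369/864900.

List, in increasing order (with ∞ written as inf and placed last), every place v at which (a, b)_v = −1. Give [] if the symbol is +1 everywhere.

Mod squares: a ≡ 65, b ≡ -33041. Check v ∈ {∞, 2, 3, 5, 13, 19, 23, 31, 37, 47}.
v=∞: 65 > 0 and -33041 < 0  ⇒  (a,b)_∞ = +1.
v=13: a=13^1·(≡11), b=13^2·(≡5) mod 13; (11|13)=-1, (5|13)=-1; (−1)^{1·2·6}·(-1)^2·(-1)^1 = -1.
v=19: a=19^-4·(≡2), b=19^3·(≡1) mod 19; (2|19)=-1, (1|19)=+1; (−1)^{-4·3·9}·(-1)^3·(+1)^-4 = -1.
v=37: a=37^-2·(≡16), b=37^1·(≡23) mod 37; (16|37)=+1, (23|37)=-1; (−1)^{-2·1·18}·(+1)^1·(-1)^-2 = +1.
v=31: a=31^0·(≡27), b=31^-2·(≡5) mod 31; (27|31)=-1, (5|31)=+1; (−1)^{0·-2·15}·(-1)^-2·(+1)^0 = +1.
v=3: a=3^2·(≡2), b=3^-2·(≡1) mod 3; (2|3)=-1, (1|3)=+1; (−1)^{2·-2·1}·(-1)^-2·(+1)^2 = +1.
v=23: a=23^2·(≡21), b=23^0·(≡22) mod 23; (21|23)=-1, (22|23)=-1; (−1)^{2·0·11}·(-1)^0·(-1)^2 = +1.
v=47: a=47^0·(≡32), b=47^1·(≡1) mod 47; (32|47)=+1, (1|47)=+1; (−1)^{0·1·23}·(+1)^1·(+1)^0 = +1.
v=2: v_2(a)=-2, v_2(b)=-2; units ≡ 1, 7 (mod 8); ε·ε+αω+βω = 0·1+-2·0+-2·0 ≡ 0  ⇒  (a,b)_2 = +1.
v=5: a=5^7·(≡3), b=5^-2·(≡1) mod 5; (3|5)=-1, (1|5)=+1; (−1)^{7·-2·2}·(-1)^-2·(+1)^7 = +1.
|Ram(65, -33041)| = 2, even; anisotropic at {13, 19}.

[13, 19]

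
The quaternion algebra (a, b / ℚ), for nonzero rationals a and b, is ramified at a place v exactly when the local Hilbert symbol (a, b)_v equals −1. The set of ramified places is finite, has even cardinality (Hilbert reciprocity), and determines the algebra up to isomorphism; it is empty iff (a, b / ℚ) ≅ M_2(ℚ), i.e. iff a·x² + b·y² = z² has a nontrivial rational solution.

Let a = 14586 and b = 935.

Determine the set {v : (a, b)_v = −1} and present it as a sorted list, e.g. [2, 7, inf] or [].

[3, 11]

(a, b) ≡ (14586, 935) mod (ℚ^×)²; places V = {2, 3, 5, 11, 13, 17, ∞}.
(a,b)_11: α=1, u≡6; β=1, v≡8 (mod 11); (6|11)=-1, (8|11)=-1; sign (−1)^1·-1^1·-1^1 = -1.
(a,b)_5: α=0, u≡1; β=1, v≡2 (mod 5); (1|5)=+1, (2|5)=-1; sign (−1)^0·+1^1·-1^0 = +1.
(a,b)_3: α=1, u≡2; β=0, v≡2 (mod 3); (2|3)=-1, (2|3)=-1; sign (−1)^0·-1^0·-1^1 = -1.
(a,b)_17: α=1, u≡8; β=1, v≡4 (mod 17); (8|17)=+1, (4|17)=+1; sign (−1)^0·+1^1·+1^1 = +1.
(a,b)_2: α=1, β=0; u≡5, v≡7 (mod 8); ε(u)ε(v)=0·1, αω(v)=1·0, βω(u)=0·1; sum ≡ 0  ⇒  +1.
(a,b)_13: α=1, u≡4; β=0, v≡12 (mod 13); (4|13)=+1, (12|13)=+1; sign (−1)^0·+1^0·+1^1 = +1.
(a,b)_∞: sgn(14586)=+, sgn(935)=+, so +1.
|Ram(14586, 935)| = 2, even; anisotropic at {3, 11}.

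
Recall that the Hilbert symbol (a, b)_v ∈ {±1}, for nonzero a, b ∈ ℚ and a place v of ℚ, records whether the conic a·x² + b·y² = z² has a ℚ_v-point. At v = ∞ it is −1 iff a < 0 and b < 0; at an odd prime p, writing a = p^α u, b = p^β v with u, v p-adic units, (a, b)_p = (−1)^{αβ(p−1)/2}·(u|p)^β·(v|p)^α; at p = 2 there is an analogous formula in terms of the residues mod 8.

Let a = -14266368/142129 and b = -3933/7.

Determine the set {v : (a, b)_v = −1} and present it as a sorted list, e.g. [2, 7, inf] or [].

Mod squares: a ≡ -43, b ≡ -3059. Check v ∈ {∞, 2, 3, 7, 13, 19, 23, 29, 43}.
v=∞: -43 < 0 and -3059 < 0  ⇒  (a,b)_∞ = -1.
v=13: a=13^-2·(≡3), b=13^0·(≡12) mod 13; (3|13)=+1, (12|13)=+1; (−1)^{-2·0·6}·(+1)^0·(+1)^-2 = +1.
v=19: a=19^0·(≡18), b=19^1·(≡3) mod 19; (18|19)=-1, (3|19)=-1; (−1)^{0·1·9}·(-1)^1·(-1)^0 = -1.
v=7: a=7^0·(≡3), b=7^-1·(≡1) mod 7; (3|7)=-1, (1|7)=+1; (−1)^{0·-1·3}·(-1)^-1·(+1)^0 = -1.
v=43: a=43^1·(≡7), b=43^0·(≡34) mod 43; (7|43)=-1, (34|43)=-1; (−1)^{1·0·21}·(-1)^0·(-1)^1 = -1.
v=23: a=23^0·(≡6), b=23^1·(≡15) mod 23; (6|23)=+1, (15|23)=-1; (−1)^{0·1·11}·(+1)^1·(-1)^0 = +1.
v=29: a=29^-2·(≡10), b=29^0·(≡14) mod 29; (10|29)=-1, (14|29)=-1; (−1)^{-2·0·14}·(-1)^0·(-1)^-2 = +1.
v=3: a=3^4·(≡2), b=3^2·(≡1) mod 3; (2|3)=-1, (1|3)=+1; (−1)^{4·2·1}·(-1)^2·(+1)^4 = +1.
v=2: v_2(a)=12, v_2(b)=0; units ≡ 5, 5 (mod 8); ε·ε+αω+βω = 0·0+12·1+0·1 ≡ 0  ⇒  (a,b)_2 = +1.
(-43, -3059 / ℚ) ramifies at {7, 19, 43, ∞}: a division algebra.

[7, 19, 43, inf]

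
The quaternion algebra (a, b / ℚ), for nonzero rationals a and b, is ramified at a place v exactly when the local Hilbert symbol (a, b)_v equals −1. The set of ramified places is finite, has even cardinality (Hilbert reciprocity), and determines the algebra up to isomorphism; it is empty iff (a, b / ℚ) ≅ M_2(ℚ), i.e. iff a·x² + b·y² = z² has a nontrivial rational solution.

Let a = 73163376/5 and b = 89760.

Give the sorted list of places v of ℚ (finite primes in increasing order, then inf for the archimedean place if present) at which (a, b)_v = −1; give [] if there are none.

Mod squares: a ≡ 20995, b ≡ 5610. Check v ∈ {∞, 2, 3, 5, 11, 13, 17, 19}.
v=3: a=3^2·(≡1), b=3^1·(≡1) mod 3; (1|3)=+1, (1|3)=+1; (−1)^{2·1·1}·(+1)^1·(+1)^2 = +1.
v=11: a=11^2·(≡6), b=11^1·(≡9) mod 11; (6|11)=-1, (9|11)=+1; (−1)^{2·1·5}·(-1)^1·(+1)^2 = -1.
v=13: a=13^1·(≡1), b=13^0·(≡8) mod 13; (1|13)=+1, (8|13)=-1; (−1)^{1·0·6}·(+1)^0·(-1)^1 = -1.
v=5: a=5^-1·(≡1), b=5^1·(≡2) mod 5; (1|5)=+1, (2|5)=-1; (−1)^{-1·1·2}·(+1)^1·(-1)^-1 = -1.
v=2: v_2(a)=4, v_2(b)=5; units ≡ 3, 5 (mod 8); ε·ε+αω+βω = 1·0+4·1+5·1 ≡ 1  ⇒  (a,b)_2 = -1.
v=19: a=19^1·(≡10), b=19^0·(≡4) mod 19; (10|19)=-1, (4|19)=+1; (−1)^{1·0·9}·(-1)^0·(+1)^1 = +1.
v=17: a=17^1·(≡5), b=17^1·(≡10) mod 17; (5|17)=-1, (10|17)=-1; (−1)^{1·1·8}·(-1)^1·(-1)^1 = +1.
v=∞: 20995 > 0 and 5610 > 0  ⇒  (a,b)_∞ = +1.
|Ram(20995, 5610)| = 4, even; anisotropic at {2, 5, 11, 13}.

[2, 5, 11, 13]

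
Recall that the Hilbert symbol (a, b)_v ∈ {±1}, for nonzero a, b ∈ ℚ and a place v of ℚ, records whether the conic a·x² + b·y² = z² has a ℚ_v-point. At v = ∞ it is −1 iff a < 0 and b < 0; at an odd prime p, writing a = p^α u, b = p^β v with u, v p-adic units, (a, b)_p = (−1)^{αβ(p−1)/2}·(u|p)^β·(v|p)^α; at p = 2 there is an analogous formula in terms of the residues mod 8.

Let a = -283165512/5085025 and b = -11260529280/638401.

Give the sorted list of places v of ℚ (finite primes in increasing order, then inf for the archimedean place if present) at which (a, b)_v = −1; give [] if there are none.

(a, b) ≡ (-4002, -44330) mod (ℚ^×)²; places V = {2, 3, 5, 7, 11, 13, 17, 19, 23, 29, 31, 41, 47, ∞}.
(a,b)_7: α=2, u≡4; β=2, v≡4 (mod 7); (4|7)=+1, (4|7)=+1; sign (−1)^0·+1^2·+1^2 = +1.
(a,b)_∞: sgn(-4002)=−, sgn(-44330)=−, so -1.
(a,b)_17: α=0, u≡10; β=-2, v≡5 (mod 17); (10|17)=-1, (5|17)=-1; sign (−1)^0·-1^-2·-1^0 = +1.
(a,b)_31: α=0, u≡10; β=1, v≡3 (mod 31); (10|31)=+1, (3|31)=-1; sign (−1)^0·+1^1·-1^0 = +1.
(a,b)_5: α=-2, u≡3; β=1, v≡4 (mod 5); (3|5)=-1, (4|5)=+1; sign (−1)^0·-1^1·+1^-2 = -1.
(a,b)_41: α=-2, u≡36; β=0, v≡23 (mod 41); (36|41)=+1, (23|41)=+1; sign (−1)^0·+1^0·+1^-2 = +1.
(a,b)_11: α=-2, u≡6; β=1, v≡10 (mod 11); (6|11)=-1, (10|11)=-1; sign (−1)^0·-1^1·-1^-2 = -1.
(a,b)_23: α=1, u≡11; β=0, v≡22 (mod 23); (11|23)=-1, (22|23)=-1; sign (−1)^0·-1^0·-1^1 = -1.
(a,b)_47: α=0, u≡41; β=-2, v≡11 (mod 47); (41|47)=-1, (11|47)=-1; sign (−1)^0·-1^-2·-1^0 = +1.
(a,b)_2: α=3, β=7; u≡7, v≡3 (mod 8); ε(u)ε(v)=1·1, αω(v)=3·1, βω(u)=7·0; sum ≡ 0  ⇒  +1.
(a,b)_13: α=0, u≡2; β=1, v≡12 (mod 13); (2|13)=-1, (12|13)=+1; sign (−1)^0·-1^1·+1^0 = -1.
(a,b)_19: α=2, u≡17; β=0, v≡4 (mod 19); (17|19)=+1, (4|19)=+1; sign (−1)^0·+1^0·+1^2 = +1.
(a,b)_29: α=1, u≡16; β=0, v≡18 (mod 29); (16|29)=+1, (18|29)=-1; sign (−1)^0·+1^0·-1^1 = -1.
(a,b)_3: α=1, u≡1; β=4, v≡1 (mod 3); (1|3)=+1, (1|3)=+1; sign (−1)^0·+1^4·+1^1 = +1.
|Ram(-4002, -44330)| = 6, even; anisotropic at {5, 11, 13, 23, 29, ∞}.

[5, 11, 13, 23, 29, inf]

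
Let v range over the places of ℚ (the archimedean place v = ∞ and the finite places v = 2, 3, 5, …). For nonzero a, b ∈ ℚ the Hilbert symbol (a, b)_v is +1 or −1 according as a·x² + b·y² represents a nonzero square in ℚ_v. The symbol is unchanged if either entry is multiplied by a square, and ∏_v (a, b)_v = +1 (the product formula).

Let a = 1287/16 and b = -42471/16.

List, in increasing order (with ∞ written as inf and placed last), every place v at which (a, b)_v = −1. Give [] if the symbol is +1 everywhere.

[3, 13]

(a, b) ≡ (143, -39) mod (ℚ^×)²; places V = {2, 3, 11, 13, ∞}.
(a,b)_∞: sgn(143)=+, sgn(-39)=−, so +1.
(a,b)_3: α=2, u≡2; β=3, v≡2 (mod 3); (2|3)=-1, (2|3)=-1; sign (−1)^0·-1^3·-1^2 = -1.
(a,b)_13: α=1, u≡7; β=1, v≡3 (mod 13); (7|13)=-1, (3|13)=+1; sign (−1)^0·-1^1·+1^1 = -1.
(a,b)_2: α=-4, β=-4; u≡7, v≡1 (mod 8); ε(u)ε(v)=1·0, αω(v)=-4·0, βω(u)=-4·0; sum ≡ 0  ⇒  +1.
(a,b)_11: α=1, u≡8; β=2, v≡9 (mod 11); (8|11)=-1, (9|11)=+1; sign (−1)^0·-1^2·+1^1 = +1.
(143, -39 / ℚ) ramifies at {3, 13}: a division algebra.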